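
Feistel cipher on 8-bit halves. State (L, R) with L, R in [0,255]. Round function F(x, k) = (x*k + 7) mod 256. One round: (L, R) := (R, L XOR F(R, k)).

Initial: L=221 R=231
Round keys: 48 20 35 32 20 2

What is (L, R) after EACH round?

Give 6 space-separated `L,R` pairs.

Round 1 (k=48): L=231 R=138
Round 2 (k=20): L=138 R=40
Round 3 (k=35): L=40 R=245
Round 4 (k=32): L=245 R=143
Round 5 (k=20): L=143 R=198
Round 6 (k=2): L=198 R=28

Answer: 231,138 138,40 40,245 245,143 143,198 198,28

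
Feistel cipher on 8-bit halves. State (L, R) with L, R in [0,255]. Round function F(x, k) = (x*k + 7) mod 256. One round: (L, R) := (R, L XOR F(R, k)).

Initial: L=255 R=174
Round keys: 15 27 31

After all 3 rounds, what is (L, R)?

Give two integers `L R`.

Answer: 71 102

Derivation:
Round 1 (k=15): L=174 R=198
Round 2 (k=27): L=198 R=71
Round 3 (k=31): L=71 R=102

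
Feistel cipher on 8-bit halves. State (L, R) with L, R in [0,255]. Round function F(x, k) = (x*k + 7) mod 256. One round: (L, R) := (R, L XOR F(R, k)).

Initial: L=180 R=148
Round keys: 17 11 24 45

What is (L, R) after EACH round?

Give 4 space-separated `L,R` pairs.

Answer: 148,111 111,88 88,40 40,87

Derivation:
Round 1 (k=17): L=148 R=111
Round 2 (k=11): L=111 R=88
Round 3 (k=24): L=88 R=40
Round 4 (k=45): L=40 R=87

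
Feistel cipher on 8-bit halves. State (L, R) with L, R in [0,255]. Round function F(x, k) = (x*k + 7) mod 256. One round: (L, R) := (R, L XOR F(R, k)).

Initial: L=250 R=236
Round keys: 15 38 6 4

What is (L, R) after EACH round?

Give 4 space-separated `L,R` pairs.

Answer: 236,33 33,1 1,44 44,182

Derivation:
Round 1 (k=15): L=236 R=33
Round 2 (k=38): L=33 R=1
Round 3 (k=6): L=1 R=44
Round 4 (k=4): L=44 R=182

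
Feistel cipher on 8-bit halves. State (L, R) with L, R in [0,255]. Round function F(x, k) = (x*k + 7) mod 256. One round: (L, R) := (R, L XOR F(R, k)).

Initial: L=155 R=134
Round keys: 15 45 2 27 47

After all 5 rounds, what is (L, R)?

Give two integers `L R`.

Answer: 147 123

Derivation:
Round 1 (k=15): L=134 R=122
Round 2 (k=45): L=122 R=255
Round 3 (k=2): L=255 R=127
Round 4 (k=27): L=127 R=147
Round 5 (k=47): L=147 R=123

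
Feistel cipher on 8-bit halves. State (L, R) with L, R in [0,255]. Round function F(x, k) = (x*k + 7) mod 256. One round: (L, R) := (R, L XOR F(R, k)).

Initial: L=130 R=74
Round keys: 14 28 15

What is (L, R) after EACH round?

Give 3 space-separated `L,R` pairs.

Round 1 (k=14): L=74 R=145
Round 2 (k=28): L=145 R=169
Round 3 (k=15): L=169 R=127

Answer: 74,145 145,169 169,127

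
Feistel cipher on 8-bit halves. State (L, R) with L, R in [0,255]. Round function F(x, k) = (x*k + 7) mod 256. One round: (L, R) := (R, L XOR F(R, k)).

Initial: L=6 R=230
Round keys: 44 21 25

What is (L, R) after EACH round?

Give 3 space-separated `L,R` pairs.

Round 1 (k=44): L=230 R=137
Round 2 (k=21): L=137 R=162
Round 3 (k=25): L=162 R=80

Answer: 230,137 137,162 162,80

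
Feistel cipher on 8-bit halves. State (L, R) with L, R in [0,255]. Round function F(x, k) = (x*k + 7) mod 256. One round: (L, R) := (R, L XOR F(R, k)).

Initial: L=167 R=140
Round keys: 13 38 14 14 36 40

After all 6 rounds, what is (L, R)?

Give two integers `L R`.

Answer: 42 169

Derivation:
Round 1 (k=13): L=140 R=132
Round 2 (k=38): L=132 R=19
Round 3 (k=14): L=19 R=149
Round 4 (k=14): L=149 R=62
Round 5 (k=36): L=62 R=42
Round 6 (k=40): L=42 R=169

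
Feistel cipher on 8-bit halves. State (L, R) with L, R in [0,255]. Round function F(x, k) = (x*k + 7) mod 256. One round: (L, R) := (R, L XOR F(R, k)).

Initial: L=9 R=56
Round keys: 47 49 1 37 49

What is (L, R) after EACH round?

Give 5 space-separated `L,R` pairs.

Answer: 56,70 70,85 85,26 26,156 156,249

Derivation:
Round 1 (k=47): L=56 R=70
Round 2 (k=49): L=70 R=85
Round 3 (k=1): L=85 R=26
Round 4 (k=37): L=26 R=156
Round 5 (k=49): L=156 R=249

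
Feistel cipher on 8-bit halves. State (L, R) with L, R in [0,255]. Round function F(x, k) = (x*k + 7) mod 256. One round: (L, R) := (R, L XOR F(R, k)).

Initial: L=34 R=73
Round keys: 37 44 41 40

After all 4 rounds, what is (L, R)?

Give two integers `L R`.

Round 1 (k=37): L=73 R=182
Round 2 (k=44): L=182 R=6
Round 3 (k=41): L=6 R=75
Round 4 (k=40): L=75 R=185

Answer: 75 185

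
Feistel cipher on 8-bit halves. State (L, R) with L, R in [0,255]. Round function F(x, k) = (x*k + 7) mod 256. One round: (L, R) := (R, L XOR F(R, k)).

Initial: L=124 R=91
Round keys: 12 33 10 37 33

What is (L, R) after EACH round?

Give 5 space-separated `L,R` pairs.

Answer: 91,55 55,69 69,142 142,200 200,65

Derivation:
Round 1 (k=12): L=91 R=55
Round 2 (k=33): L=55 R=69
Round 3 (k=10): L=69 R=142
Round 4 (k=37): L=142 R=200
Round 5 (k=33): L=200 R=65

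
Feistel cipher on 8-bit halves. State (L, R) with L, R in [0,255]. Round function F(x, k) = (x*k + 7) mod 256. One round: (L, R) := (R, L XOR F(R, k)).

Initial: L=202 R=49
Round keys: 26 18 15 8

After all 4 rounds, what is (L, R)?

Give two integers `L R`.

Answer: 128 123

Derivation:
Round 1 (k=26): L=49 R=203
Round 2 (k=18): L=203 R=124
Round 3 (k=15): L=124 R=128
Round 4 (k=8): L=128 R=123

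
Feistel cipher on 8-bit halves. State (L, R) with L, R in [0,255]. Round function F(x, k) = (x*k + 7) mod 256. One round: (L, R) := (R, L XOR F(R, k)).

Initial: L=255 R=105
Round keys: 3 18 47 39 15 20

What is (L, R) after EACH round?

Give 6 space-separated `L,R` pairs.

Answer: 105,189 189,56 56,242 242,221 221,8 8,122

Derivation:
Round 1 (k=3): L=105 R=189
Round 2 (k=18): L=189 R=56
Round 3 (k=47): L=56 R=242
Round 4 (k=39): L=242 R=221
Round 5 (k=15): L=221 R=8
Round 6 (k=20): L=8 R=122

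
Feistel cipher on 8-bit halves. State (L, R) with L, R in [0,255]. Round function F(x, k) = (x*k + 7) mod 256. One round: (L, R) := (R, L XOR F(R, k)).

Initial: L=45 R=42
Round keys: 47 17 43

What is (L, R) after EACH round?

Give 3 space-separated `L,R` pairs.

Answer: 42,144 144,189 189,86

Derivation:
Round 1 (k=47): L=42 R=144
Round 2 (k=17): L=144 R=189
Round 3 (k=43): L=189 R=86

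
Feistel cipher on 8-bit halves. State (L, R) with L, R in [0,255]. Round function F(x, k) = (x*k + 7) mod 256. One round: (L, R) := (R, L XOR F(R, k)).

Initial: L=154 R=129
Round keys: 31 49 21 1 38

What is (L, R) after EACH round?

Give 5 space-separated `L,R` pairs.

Answer: 129,60 60,2 2,13 13,22 22,70

Derivation:
Round 1 (k=31): L=129 R=60
Round 2 (k=49): L=60 R=2
Round 3 (k=21): L=2 R=13
Round 4 (k=1): L=13 R=22
Round 5 (k=38): L=22 R=70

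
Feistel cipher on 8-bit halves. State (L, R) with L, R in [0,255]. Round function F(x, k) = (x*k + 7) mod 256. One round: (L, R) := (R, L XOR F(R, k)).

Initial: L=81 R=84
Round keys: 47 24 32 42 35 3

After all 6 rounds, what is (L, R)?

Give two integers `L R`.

Answer: 176 45

Derivation:
Round 1 (k=47): L=84 R=34
Round 2 (k=24): L=34 R=99
Round 3 (k=32): L=99 R=69
Round 4 (k=42): L=69 R=58
Round 5 (k=35): L=58 R=176
Round 6 (k=3): L=176 R=45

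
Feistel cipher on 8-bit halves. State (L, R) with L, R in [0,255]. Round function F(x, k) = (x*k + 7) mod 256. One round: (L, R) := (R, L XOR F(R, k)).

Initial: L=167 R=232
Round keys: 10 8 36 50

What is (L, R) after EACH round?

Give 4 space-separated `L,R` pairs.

Answer: 232,176 176,111 111,19 19,210

Derivation:
Round 1 (k=10): L=232 R=176
Round 2 (k=8): L=176 R=111
Round 3 (k=36): L=111 R=19
Round 4 (k=50): L=19 R=210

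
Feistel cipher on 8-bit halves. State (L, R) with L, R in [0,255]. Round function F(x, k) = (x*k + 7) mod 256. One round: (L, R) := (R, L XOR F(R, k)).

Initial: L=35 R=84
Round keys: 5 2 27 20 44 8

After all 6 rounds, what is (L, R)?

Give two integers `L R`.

Answer: 39 59

Derivation:
Round 1 (k=5): L=84 R=136
Round 2 (k=2): L=136 R=67
Round 3 (k=27): L=67 R=144
Round 4 (k=20): L=144 R=4
Round 5 (k=44): L=4 R=39
Round 6 (k=8): L=39 R=59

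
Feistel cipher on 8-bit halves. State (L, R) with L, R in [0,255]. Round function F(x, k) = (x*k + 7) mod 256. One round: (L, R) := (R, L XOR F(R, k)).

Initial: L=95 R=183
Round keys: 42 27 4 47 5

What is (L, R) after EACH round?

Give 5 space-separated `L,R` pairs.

Answer: 183,82 82,26 26,61 61,32 32,154

Derivation:
Round 1 (k=42): L=183 R=82
Round 2 (k=27): L=82 R=26
Round 3 (k=4): L=26 R=61
Round 4 (k=47): L=61 R=32
Round 5 (k=5): L=32 R=154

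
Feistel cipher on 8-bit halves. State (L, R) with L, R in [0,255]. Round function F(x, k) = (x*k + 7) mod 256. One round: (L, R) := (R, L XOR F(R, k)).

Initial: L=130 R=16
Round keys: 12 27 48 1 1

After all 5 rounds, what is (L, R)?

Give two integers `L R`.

Answer: 183 92

Derivation:
Round 1 (k=12): L=16 R=69
Round 2 (k=27): L=69 R=94
Round 3 (k=48): L=94 R=226
Round 4 (k=1): L=226 R=183
Round 5 (k=1): L=183 R=92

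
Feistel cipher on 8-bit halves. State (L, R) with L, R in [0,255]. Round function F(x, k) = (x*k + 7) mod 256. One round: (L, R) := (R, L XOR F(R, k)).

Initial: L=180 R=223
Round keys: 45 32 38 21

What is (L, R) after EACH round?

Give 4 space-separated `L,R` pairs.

Answer: 223,142 142,24 24,25 25,12

Derivation:
Round 1 (k=45): L=223 R=142
Round 2 (k=32): L=142 R=24
Round 3 (k=38): L=24 R=25
Round 4 (k=21): L=25 R=12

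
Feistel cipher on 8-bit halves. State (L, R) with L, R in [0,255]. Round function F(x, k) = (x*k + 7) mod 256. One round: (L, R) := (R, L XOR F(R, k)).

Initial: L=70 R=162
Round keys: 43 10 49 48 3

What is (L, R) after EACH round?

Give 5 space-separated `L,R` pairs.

Answer: 162,123 123,119 119,181 181,128 128,50

Derivation:
Round 1 (k=43): L=162 R=123
Round 2 (k=10): L=123 R=119
Round 3 (k=49): L=119 R=181
Round 4 (k=48): L=181 R=128
Round 5 (k=3): L=128 R=50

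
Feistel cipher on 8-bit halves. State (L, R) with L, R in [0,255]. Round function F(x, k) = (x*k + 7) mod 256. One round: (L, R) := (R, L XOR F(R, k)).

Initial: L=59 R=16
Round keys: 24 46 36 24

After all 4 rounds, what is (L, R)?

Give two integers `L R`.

Answer: 223 48

Derivation:
Round 1 (k=24): L=16 R=188
Round 2 (k=46): L=188 R=223
Round 3 (k=36): L=223 R=223
Round 4 (k=24): L=223 R=48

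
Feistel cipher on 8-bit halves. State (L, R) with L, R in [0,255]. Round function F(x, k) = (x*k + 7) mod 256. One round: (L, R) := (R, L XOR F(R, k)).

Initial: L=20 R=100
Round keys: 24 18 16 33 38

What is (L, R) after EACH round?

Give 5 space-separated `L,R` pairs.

Answer: 100,115 115,121 121,228 228,18 18,87

Derivation:
Round 1 (k=24): L=100 R=115
Round 2 (k=18): L=115 R=121
Round 3 (k=16): L=121 R=228
Round 4 (k=33): L=228 R=18
Round 5 (k=38): L=18 R=87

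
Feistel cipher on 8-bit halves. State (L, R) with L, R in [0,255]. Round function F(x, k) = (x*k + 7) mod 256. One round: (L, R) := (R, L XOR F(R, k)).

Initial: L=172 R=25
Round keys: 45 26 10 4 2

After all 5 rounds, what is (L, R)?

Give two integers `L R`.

Answer: 77 82

Derivation:
Round 1 (k=45): L=25 R=192
Round 2 (k=26): L=192 R=158
Round 3 (k=10): L=158 R=243
Round 4 (k=4): L=243 R=77
Round 5 (k=2): L=77 R=82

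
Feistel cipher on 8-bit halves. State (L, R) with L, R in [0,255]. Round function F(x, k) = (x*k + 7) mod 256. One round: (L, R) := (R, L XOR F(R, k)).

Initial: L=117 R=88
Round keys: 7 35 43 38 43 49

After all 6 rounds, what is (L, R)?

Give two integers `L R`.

Answer: 241 234

Derivation:
Round 1 (k=7): L=88 R=26
Round 2 (k=35): L=26 R=205
Round 3 (k=43): L=205 R=108
Round 4 (k=38): L=108 R=194
Round 5 (k=43): L=194 R=241
Round 6 (k=49): L=241 R=234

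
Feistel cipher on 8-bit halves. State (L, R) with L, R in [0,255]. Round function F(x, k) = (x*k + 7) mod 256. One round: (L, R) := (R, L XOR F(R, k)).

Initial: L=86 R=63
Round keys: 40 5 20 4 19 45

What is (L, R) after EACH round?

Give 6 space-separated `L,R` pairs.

Answer: 63,137 137,139 139,106 106,36 36,217 217,8

Derivation:
Round 1 (k=40): L=63 R=137
Round 2 (k=5): L=137 R=139
Round 3 (k=20): L=139 R=106
Round 4 (k=4): L=106 R=36
Round 5 (k=19): L=36 R=217
Round 6 (k=45): L=217 R=8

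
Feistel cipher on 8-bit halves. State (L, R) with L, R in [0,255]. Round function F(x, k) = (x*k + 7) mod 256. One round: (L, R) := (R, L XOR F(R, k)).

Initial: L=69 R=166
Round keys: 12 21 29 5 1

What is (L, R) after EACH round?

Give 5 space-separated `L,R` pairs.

Round 1 (k=12): L=166 R=138
Round 2 (k=21): L=138 R=255
Round 3 (k=29): L=255 R=96
Round 4 (k=5): L=96 R=24
Round 5 (k=1): L=24 R=127

Answer: 166,138 138,255 255,96 96,24 24,127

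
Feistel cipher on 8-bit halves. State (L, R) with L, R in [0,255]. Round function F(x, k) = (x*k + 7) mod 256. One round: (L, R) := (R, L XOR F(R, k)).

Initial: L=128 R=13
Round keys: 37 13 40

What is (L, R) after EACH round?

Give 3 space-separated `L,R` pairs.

Answer: 13,104 104,66 66,63

Derivation:
Round 1 (k=37): L=13 R=104
Round 2 (k=13): L=104 R=66
Round 3 (k=40): L=66 R=63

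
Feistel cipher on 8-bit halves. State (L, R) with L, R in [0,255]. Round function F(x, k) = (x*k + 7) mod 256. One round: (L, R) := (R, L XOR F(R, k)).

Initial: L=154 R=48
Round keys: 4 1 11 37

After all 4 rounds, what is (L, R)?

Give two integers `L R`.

Round 1 (k=4): L=48 R=93
Round 2 (k=1): L=93 R=84
Round 3 (k=11): L=84 R=254
Round 4 (k=37): L=254 R=233

Answer: 254 233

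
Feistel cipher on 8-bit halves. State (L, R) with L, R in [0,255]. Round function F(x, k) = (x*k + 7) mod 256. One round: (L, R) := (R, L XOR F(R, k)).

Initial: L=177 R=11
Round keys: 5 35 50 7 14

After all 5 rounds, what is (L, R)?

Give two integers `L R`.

Answer: 162 121

Derivation:
Round 1 (k=5): L=11 R=143
Round 2 (k=35): L=143 R=159
Round 3 (k=50): L=159 R=154
Round 4 (k=7): L=154 R=162
Round 5 (k=14): L=162 R=121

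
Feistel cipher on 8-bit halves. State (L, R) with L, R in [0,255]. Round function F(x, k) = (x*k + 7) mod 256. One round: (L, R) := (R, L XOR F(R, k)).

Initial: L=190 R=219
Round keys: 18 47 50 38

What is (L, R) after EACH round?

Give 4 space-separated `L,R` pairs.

Round 1 (k=18): L=219 R=211
Round 2 (k=47): L=211 R=31
Round 3 (k=50): L=31 R=198
Round 4 (k=38): L=198 R=116

Answer: 219,211 211,31 31,198 198,116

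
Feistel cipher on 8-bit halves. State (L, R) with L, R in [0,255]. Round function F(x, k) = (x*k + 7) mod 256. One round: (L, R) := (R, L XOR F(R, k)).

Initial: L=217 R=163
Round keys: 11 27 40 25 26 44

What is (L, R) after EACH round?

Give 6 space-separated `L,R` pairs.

Round 1 (k=11): L=163 R=209
Round 2 (k=27): L=209 R=177
Round 3 (k=40): L=177 R=126
Round 4 (k=25): L=126 R=228
Round 5 (k=26): L=228 R=81
Round 6 (k=44): L=81 R=23

Answer: 163,209 209,177 177,126 126,228 228,81 81,23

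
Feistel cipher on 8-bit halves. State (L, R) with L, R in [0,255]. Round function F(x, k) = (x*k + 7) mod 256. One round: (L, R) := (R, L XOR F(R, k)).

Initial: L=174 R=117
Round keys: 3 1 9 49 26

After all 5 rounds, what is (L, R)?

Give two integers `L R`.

Round 1 (k=3): L=117 R=200
Round 2 (k=1): L=200 R=186
Round 3 (k=9): L=186 R=89
Round 4 (k=49): L=89 R=170
Round 5 (k=26): L=170 R=18

Answer: 170 18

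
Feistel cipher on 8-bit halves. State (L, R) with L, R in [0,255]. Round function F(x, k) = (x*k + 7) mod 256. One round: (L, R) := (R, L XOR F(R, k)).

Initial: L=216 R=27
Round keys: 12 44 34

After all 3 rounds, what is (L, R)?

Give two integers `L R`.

Answer: 80 52

Derivation:
Round 1 (k=12): L=27 R=147
Round 2 (k=44): L=147 R=80
Round 3 (k=34): L=80 R=52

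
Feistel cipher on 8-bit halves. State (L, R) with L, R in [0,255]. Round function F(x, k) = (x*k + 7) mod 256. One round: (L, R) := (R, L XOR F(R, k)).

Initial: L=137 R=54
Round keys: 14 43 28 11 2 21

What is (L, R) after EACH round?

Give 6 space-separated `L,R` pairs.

Round 1 (k=14): L=54 R=114
Round 2 (k=43): L=114 R=27
Round 3 (k=28): L=27 R=137
Round 4 (k=11): L=137 R=241
Round 5 (k=2): L=241 R=96
Round 6 (k=21): L=96 R=22

Answer: 54,114 114,27 27,137 137,241 241,96 96,22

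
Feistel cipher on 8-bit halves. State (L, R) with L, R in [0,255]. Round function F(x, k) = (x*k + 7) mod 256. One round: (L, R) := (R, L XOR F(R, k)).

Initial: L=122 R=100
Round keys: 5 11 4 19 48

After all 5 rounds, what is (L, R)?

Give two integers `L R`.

Round 1 (k=5): L=100 R=129
Round 2 (k=11): L=129 R=246
Round 3 (k=4): L=246 R=94
Round 4 (k=19): L=94 R=247
Round 5 (k=48): L=247 R=9

Answer: 247 9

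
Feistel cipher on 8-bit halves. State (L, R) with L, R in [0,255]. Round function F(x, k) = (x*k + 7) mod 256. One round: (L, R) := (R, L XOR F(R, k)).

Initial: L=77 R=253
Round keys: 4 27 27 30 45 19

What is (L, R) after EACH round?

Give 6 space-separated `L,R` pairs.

Round 1 (k=4): L=253 R=182
Round 2 (k=27): L=182 R=196
Round 3 (k=27): L=196 R=5
Round 4 (k=30): L=5 R=89
Round 5 (k=45): L=89 R=169
Round 6 (k=19): L=169 R=203

Answer: 253,182 182,196 196,5 5,89 89,169 169,203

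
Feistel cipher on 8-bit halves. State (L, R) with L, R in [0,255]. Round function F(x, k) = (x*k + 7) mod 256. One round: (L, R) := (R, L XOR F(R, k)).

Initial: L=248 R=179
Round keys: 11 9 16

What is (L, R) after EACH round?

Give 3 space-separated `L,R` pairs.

Round 1 (k=11): L=179 R=64
Round 2 (k=9): L=64 R=244
Round 3 (k=16): L=244 R=7

Answer: 179,64 64,244 244,7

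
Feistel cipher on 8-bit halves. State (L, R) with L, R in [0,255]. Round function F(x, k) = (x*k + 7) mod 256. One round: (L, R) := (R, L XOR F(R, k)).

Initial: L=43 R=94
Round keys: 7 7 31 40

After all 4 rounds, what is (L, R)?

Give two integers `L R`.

Answer: 30 12

Derivation:
Round 1 (k=7): L=94 R=178
Round 2 (k=7): L=178 R=187
Round 3 (k=31): L=187 R=30
Round 4 (k=40): L=30 R=12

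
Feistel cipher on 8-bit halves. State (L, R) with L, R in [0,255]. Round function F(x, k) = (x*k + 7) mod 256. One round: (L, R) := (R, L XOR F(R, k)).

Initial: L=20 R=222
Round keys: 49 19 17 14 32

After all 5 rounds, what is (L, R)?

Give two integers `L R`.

Round 1 (k=49): L=222 R=145
Round 2 (k=19): L=145 R=20
Round 3 (k=17): L=20 R=202
Round 4 (k=14): L=202 R=7
Round 5 (k=32): L=7 R=45

Answer: 7 45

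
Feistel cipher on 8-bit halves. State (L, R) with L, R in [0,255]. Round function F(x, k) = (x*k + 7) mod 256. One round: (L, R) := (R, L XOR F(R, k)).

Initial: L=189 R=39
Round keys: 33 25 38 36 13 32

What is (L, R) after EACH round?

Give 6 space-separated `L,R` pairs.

Round 1 (k=33): L=39 R=179
Round 2 (k=25): L=179 R=165
Round 3 (k=38): L=165 R=54
Round 4 (k=36): L=54 R=58
Round 5 (k=13): L=58 R=207
Round 6 (k=32): L=207 R=221

Answer: 39,179 179,165 165,54 54,58 58,207 207,221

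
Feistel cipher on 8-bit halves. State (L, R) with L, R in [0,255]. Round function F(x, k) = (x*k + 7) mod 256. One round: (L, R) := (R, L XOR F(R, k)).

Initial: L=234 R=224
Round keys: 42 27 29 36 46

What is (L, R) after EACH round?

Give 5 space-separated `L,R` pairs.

Round 1 (k=42): L=224 R=45
Round 2 (k=27): L=45 R=38
Round 3 (k=29): L=38 R=120
Round 4 (k=36): L=120 R=193
Round 5 (k=46): L=193 R=205

Answer: 224,45 45,38 38,120 120,193 193,205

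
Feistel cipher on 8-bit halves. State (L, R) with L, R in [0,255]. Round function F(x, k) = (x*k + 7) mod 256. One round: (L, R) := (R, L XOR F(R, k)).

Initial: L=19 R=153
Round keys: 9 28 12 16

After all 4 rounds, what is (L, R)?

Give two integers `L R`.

Round 1 (k=9): L=153 R=123
Round 2 (k=28): L=123 R=226
Round 3 (k=12): L=226 R=228
Round 4 (k=16): L=228 R=165

Answer: 228 165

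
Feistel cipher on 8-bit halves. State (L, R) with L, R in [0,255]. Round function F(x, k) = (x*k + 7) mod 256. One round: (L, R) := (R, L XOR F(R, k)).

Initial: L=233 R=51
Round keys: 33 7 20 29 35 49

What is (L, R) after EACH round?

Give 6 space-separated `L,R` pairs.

Round 1 (k=33): L=51 R=115
Round 2 (k=7): L=115 R=31
Round 3 (k=20): L=31 R=0
Round 4 (k=29): L=0 R=24
Round 5 (k=35): L=24 R=79
Round 6 (k=49): L=79 R=62

Answer: 51,115 115,31 31,0 0,24 24,79 79,62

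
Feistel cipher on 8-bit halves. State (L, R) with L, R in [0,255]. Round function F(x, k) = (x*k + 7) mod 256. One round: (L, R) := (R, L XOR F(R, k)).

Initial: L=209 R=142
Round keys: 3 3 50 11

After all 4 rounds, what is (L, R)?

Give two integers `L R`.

Round 1 (k=3): L=142 R=96
Round 2 (k=3): L=96 R=169
Round 3 (k=50): L=169 R=105
Round 4 (k=11): L=105 R=35

Answer: 105 35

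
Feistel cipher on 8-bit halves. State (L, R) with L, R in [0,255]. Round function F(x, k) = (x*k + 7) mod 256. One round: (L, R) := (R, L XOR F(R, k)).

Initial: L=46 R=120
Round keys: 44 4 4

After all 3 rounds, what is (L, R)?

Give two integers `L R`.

Round 1 (k=44): L=120 R=137
Round 2 (k=4): L=137 R=83
Round 3 (k=4): L=83 R=218

Answer: 83 218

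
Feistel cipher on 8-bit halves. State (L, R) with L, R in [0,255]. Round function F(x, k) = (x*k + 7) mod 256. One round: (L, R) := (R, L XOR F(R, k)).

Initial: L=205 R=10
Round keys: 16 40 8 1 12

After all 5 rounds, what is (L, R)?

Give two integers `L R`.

Answer: 17 86

Derivation:
Round 1 (k=16): L=10 R=106
Round 2 (k=40): L=106 R=157
Round 3 (k=8): L=157 R=133
Round 4 (k=1): L=133 R=17
Round 5 (k=12): L=17 R=86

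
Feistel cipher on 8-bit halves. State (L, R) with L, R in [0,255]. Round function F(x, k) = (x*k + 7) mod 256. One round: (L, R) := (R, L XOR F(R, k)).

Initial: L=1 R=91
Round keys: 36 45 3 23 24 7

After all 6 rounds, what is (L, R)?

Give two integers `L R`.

Answer: 96 85

Derivation:
Round 1 (k=36): L=91 R=210
Round 2 (k=45): L=210 R=170
Round 3 (k=3): L=170 R=215
Round 4 (k=23): L=215 R=242
Round 5 (k=24): L=242 R=96
Round 6 (k=7): L=96 R=85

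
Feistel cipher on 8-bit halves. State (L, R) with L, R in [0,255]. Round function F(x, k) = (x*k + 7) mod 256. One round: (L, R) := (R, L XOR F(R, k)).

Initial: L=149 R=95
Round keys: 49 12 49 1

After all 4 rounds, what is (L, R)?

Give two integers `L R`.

Answer: 24 235

Derivation:
Round 1 (k=49): L=95 R=163
Round 2 (k=12): L=163 R=244
Round 3 (k=49): L=244 R=24
Round 4 (k=1): L=24 R=235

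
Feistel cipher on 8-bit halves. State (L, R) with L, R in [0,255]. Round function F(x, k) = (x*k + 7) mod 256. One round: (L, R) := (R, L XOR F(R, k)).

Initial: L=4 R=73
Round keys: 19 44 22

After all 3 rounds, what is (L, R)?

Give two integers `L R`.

Round 1 (k=19): L=73 R=118
Round 2 (k=44): L=118 R=6
Round 3 (k=22): L=6 R=253

Answer: 6 253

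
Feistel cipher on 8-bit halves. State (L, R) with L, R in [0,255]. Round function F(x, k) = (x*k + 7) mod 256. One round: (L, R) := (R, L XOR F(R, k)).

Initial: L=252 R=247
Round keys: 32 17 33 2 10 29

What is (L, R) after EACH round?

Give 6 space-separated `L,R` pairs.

Answer: 247,27 27,37 37,215 215,144 144,112 112,39

Derivation:
Round 1 (k=32): L=247 R=27
Round 2 (k=17): L=27 R=37
Round 3 (k=33): L=37 R=215
Round 4 (k=2): L=215 R=144
Round 5 (k=10): L=144 R=112
Round 6 (k=29): L=112 R=39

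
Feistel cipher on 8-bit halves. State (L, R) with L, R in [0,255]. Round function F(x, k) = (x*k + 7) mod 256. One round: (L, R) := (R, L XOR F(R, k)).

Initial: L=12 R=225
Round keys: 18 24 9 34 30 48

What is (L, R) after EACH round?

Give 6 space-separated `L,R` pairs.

Answer: 225,213 213,30 30,192 192,153 153,53 53,110

Derivation:
Round 1 (k=18): L=225 R=213
Round 2 (k=24): L=213 R=30
Round 3 (k=9): L=30 R=192
Round 4 (k=34): L=192 R=153
Round 5 (k=30): L=153 R=53
Round 6 (k=48): L=53 R=110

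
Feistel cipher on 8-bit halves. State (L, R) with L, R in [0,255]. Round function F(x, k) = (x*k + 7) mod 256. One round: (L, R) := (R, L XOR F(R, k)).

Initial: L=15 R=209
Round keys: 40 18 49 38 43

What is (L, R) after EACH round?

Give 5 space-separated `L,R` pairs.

Answer: 209,160 160,150 150,29 29,195 195,213

Derivation:
Round 1 (k=40): L=209 R=160
Round 2 (k=18): L=160 R=150
Round 3 (k=49): L=150 R=29
Round 4 (k=38): L=29 R=195
Round 5 (k=43): L=195 R=213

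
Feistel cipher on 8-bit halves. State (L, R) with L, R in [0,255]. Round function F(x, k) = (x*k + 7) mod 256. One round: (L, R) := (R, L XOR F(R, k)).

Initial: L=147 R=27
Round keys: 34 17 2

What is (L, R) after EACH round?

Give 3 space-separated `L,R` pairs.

Round 1 (k=34): L=27 R=14
Round 2 (k=17): L=14 R=238
Round 3 (k=2): L=238 R=237

Answer: 27,14 14,238 238,237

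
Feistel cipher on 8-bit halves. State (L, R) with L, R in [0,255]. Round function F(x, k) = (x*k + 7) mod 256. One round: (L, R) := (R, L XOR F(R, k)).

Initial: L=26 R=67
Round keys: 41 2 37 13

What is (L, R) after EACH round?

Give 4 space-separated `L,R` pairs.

Answer: 67,216 216,244 244,147 147,138

Derivation:
Round 1 (k=41): L=67 R=216
Round 2 (k=2): L=216 R=244
Round 3 (k=37): L=244 R=147
Round 4 (k=13): L=147 R=138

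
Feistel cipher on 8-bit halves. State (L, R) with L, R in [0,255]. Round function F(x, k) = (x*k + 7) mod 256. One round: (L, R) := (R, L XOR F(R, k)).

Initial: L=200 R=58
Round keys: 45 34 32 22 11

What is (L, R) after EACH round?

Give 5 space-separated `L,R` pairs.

Round 1 (k=45): L=58 R=241
Round 2 (k=34): L=241 R=51
Round 3 (k=32): L=51 R=150
Round 4 (k=22): L=150 R=216
Round 5 (k=11): L=216 R=217

Answer: 58,241 241,51 51,150 150,216 216,217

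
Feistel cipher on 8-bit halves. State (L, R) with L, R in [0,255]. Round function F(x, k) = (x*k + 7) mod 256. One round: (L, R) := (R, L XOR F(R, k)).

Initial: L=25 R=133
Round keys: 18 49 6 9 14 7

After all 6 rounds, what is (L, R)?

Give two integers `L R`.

Round 1 (k=18): L=133 R=120
Round 2 (k=49): L=120 R=122
Round 3 (k=6): L=122 R=155
Round 4 (k=9): L=155 R=0
Round 5 (k=14): L=0 R=156
Round 6 (k=7): L=156 R=75

Answer: 156 75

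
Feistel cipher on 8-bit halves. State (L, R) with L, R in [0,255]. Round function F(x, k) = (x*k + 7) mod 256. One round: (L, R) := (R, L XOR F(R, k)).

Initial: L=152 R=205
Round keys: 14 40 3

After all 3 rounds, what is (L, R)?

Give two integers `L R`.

Round 1 (k=14): L=205 R=165
Round 2 (k=40): L=165 R=2
Round 3 (k=3): L=2 R=168

Answer: 2 168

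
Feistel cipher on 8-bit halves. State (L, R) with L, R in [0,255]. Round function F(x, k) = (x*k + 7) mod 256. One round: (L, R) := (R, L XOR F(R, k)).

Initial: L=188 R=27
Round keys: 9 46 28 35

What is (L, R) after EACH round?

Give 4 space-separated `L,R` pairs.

Answer: 27,70 70,128 128,65 65,106

Derivation:
Round 1 (k=9): L=27 R=70
Round 2 (k=46): L=70 R=128
Round 3 (k=28): L=128 R=65
Round 4 (k=35): L=65 R=106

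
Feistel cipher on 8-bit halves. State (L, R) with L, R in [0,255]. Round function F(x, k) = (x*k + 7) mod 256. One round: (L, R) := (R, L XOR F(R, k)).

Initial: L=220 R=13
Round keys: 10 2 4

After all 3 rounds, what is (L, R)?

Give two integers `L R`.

Round 1 (k=10): L=13 R=85
Round 2 (k=2): L=85 R=188
Round 3 (k=4): L=188 R=162

Answer: 188 162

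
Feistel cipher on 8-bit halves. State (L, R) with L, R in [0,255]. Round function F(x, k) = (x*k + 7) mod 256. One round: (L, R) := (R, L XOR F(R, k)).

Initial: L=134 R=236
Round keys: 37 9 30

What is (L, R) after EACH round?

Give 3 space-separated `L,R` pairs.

Answer: 236,165 165,56 56,50

Derivation:
Round 1 (k=37): L=236 R=165
Round 2 (k=9): L=165 R=56
Round 3 (k=30): L=56 R=50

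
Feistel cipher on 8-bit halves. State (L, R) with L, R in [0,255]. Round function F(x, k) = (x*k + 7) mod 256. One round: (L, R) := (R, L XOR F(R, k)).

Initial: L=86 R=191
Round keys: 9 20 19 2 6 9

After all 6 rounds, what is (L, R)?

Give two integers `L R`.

Answer: 114 196

Derivation:
Round 1 (k=9): L=191 R=232
Round 2 (k=20): L=232 R=152
Round 3 (k=19): L=152 R=167
Round 4 (k=2): L=167 R=205
Round 5 (k=6): L=205 R=114
Round 6 (k=9): L=114 R=196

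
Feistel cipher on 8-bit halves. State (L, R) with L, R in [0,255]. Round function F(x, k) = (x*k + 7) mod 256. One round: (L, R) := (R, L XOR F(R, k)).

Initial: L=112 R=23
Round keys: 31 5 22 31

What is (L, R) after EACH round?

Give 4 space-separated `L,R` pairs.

Answer: 23,160 160,48 48,135 135,80

Derivation:
Round 1 (k=31): L=23 R=160
Round 2 (k=5): L=160 R=48
Round 3 (k=22): L=48 R=135
Round 4 (k=31): L=135 R=80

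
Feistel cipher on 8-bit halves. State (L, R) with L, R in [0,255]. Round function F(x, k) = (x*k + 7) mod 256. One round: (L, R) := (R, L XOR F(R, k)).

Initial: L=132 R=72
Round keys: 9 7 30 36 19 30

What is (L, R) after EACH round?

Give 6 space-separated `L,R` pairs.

Round 1 (k=9): L=72 R=11
Round 2 (k=7): L=11 R=28
Round 3 (k=30): L=28 R=68
Round 4 (k=36): L=68 R=139
Round 5 (k=19): L=139 R=28
Round 6 (k=30): L=28 R=196

Answer: 72,11 11,28 28,68 68,139 139,28 28,196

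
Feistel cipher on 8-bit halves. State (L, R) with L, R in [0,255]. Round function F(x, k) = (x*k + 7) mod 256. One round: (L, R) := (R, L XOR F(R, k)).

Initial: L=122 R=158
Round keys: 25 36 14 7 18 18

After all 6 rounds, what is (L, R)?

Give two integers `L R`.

Round 1 (k=25): L=158 R=15
Round 2 (k=36): L=15 R=189
Round 3 (k=14): L=189 R=82
Round 4 (k=7): L=82 R=248
Round 5 (k=18): L=248 R=37
Round 6 (k=18): L=37 R=89

Answer: 37 89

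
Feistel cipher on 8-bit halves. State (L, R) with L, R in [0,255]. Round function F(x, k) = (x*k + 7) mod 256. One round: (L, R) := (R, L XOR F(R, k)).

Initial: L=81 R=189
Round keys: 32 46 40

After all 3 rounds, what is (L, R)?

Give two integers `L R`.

Answer: 134 1

Derivation:
Round 1 (k=32): L=189 R=246
Round 2 (k=46): L=246 R=134
Round 3 (k=40): L=134 R=1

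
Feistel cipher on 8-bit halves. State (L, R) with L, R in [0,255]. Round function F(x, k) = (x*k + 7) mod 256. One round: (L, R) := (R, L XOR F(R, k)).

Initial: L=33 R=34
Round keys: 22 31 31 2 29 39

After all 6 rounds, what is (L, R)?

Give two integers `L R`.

Round 1 (k=22): L=34 R=210
Round 2 (k=31): L=210 R=87
Round 3 (k=31): L=87 R=66
Round 4 (k=2): L=66 R=220
Round 5 (k=29): L=220 R=177
Round 6 (k=39): L=177 R=34

Answer: 177 34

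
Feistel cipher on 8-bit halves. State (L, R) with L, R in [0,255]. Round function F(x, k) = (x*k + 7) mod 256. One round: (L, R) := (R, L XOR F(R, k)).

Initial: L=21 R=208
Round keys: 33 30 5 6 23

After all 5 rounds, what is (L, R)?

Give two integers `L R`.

Answer: 204 255

Derivation:
Round 1 (k=33): L=208 R=194
Round 2 (k=30): L=194 R=19
Round 3 (k=5): L=19 R=164
Round 4 (k=6): L=164 R=204
Round 5 (k=23): L=204 R=255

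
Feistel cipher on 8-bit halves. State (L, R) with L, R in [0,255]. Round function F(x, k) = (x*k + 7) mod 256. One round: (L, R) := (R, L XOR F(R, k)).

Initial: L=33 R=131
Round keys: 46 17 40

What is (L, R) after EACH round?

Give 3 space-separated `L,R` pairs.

Answer: 131,176 176,52 52,151

Derivation:
Round 1 (k=46): L=131 R=176
Round 2 (k=17): L=176 R=52
Round 3 (k=40): L=52 R=151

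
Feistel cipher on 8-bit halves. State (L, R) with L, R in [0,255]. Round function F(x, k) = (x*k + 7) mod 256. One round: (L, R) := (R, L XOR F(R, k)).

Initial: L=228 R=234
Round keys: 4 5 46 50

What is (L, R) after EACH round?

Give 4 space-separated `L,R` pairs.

Answer: 234,75 75,148 148,212 212,251

Derivation:
Round 1 (k=4): L=234 R=75
Round 2 (k=5): L=75 R=148
Round 3 (k=46): L=148 R=212
Round 4 (k=50): L=212 R=251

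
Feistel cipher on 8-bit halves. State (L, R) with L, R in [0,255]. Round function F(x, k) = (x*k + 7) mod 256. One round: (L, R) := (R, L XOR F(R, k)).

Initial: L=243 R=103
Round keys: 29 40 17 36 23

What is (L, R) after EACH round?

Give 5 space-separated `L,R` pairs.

Round 1 (k=29): L=103 R=65
Round 2 (k=40): L=65 R=72
Round 3 (k=17): L=72 R=142
Round 4 (k=36): L=142 R=183
Round 5 (k=23): L=183 R=246

Answer: 103,65 65,72 72,142 142,183 183,246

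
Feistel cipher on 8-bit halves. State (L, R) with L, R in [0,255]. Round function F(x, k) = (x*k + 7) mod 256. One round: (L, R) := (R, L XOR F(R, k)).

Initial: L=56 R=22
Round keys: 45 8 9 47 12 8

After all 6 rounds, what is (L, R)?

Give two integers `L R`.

Round 1 (k=45): L=22 R=221
Round 2 (k=8): L=221 R=249
Round 3 (k=9): L=249 R=21
Round 4 (k=47): L=21 R=27
Round 5 (k=12): L=27 R=94
Round 6 (k=8): L=94 R=236

Answer: 94 236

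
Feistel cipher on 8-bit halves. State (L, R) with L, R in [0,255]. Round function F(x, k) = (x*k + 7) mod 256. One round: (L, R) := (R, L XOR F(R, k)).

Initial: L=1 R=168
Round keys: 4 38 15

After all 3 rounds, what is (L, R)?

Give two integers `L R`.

Answer: 3 146

Derivation:
Round 1 (k=4): L=168 R=166
Round 2 (k=38): L=166 R=3
Round 3 (k=15): L=3 R=146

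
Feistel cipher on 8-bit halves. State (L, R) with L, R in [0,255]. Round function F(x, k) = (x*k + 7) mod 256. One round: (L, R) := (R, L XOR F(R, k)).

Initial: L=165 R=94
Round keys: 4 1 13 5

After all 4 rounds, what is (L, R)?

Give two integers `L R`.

Round 1 (k=4): L=94 R=218
Round 2 (k=1): L=218 R=191
Round 3 (k=13): L=191 R=96
Round 4 (k=5): L=96 R=88

Answer: 96 88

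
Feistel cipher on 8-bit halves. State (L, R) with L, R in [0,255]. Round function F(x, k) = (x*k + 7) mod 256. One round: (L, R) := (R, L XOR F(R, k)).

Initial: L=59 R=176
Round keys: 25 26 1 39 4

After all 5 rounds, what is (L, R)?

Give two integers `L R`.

Round 1 (k=25): L=176 R=12
Round 2 (k=26): L=12 R=143
Round 3 (k=1): L=143 R=154
Round 4 (k=39): L=154 R=242
Round 5 (k=4): L=242 R=85

Answer: 242 85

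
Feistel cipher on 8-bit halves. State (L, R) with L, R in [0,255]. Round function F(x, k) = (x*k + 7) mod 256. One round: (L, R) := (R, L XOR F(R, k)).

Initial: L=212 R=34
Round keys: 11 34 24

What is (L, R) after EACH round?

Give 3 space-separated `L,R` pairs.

Answer: 34,169 169,91 91,38

Derivation:
Round 1 (k=11): L=34 R=169
Round 2 (k=34): L=169 R=91
Round 3 (k=24): L=91 R=38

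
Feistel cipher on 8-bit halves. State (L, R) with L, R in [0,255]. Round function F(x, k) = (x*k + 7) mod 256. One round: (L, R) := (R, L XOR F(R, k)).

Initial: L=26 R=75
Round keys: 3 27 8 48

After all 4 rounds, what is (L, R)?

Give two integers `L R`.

Round 1 (k=3): L=75 R=242
Round 2 (k=27): L=242 R=198
Round 3 (k=8): L=198 R=197
Round 4 (k=48): L=197 R=49

Answer: 197 49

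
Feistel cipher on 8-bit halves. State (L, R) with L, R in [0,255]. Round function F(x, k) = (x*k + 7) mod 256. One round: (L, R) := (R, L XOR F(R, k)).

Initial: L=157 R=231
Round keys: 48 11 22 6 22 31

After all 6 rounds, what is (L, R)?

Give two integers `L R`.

Answer: 8 176

Derivation:
Round 1 (k=48): L=231 R=202
Round 2 (k=11): L=202 R=82
Round 3 (k=22): L=82 R=217
Round 4 (k=6): L=217 R=79
Round 5 (k=22): L=79 R=8
Round 6 (k=31): L=8 R=176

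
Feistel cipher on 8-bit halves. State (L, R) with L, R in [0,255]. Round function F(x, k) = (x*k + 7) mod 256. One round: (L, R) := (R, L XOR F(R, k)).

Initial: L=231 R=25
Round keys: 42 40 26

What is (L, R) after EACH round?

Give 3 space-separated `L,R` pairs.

Answer: 25,198 198,238 238,245

Derivation:
Round 1 (k=42): L=25 R=198
Round 2 (k=40): L=198 R=238
Round 3 (k=26): L=238 R=245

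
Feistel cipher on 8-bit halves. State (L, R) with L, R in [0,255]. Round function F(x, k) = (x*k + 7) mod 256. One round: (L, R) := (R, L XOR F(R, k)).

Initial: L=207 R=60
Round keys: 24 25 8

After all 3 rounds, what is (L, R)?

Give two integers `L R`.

Round 1 (k=24): L=60 R=104
Round 2 (k=25): L=104 R=19
Round 3 (k=8): L=19 R=247

Answer: 19 247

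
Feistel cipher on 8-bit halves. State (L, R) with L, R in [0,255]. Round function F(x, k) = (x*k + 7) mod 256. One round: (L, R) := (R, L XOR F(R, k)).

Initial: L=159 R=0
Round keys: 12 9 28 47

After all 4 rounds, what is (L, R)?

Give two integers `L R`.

Answer: 243 251

Derivation:
Round 1 (k=12): L=0 R=152
Round 2 (k=9): L=152 R=95
Round 3 (k=28): L=95 R=243
Round 4 (k=47): L=243 R=251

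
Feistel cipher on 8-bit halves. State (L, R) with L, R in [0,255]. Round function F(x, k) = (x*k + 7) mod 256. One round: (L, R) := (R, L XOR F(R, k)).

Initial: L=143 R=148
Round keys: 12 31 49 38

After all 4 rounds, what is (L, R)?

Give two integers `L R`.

Answer: 74 24

Derivation:
Round 1 (k=12): L=148 R=120
Round 2 (k=31): L=120 R=27
Round 3 (k=49): L=27 R=74
Round 4 (k=38): L=74 R=24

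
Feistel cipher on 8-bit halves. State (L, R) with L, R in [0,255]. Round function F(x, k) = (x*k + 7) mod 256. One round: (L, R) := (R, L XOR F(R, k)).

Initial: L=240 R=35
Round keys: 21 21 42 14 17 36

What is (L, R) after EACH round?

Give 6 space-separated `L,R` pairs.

Round 1 (k=21): L=35 R=22
Round 2 (k=21): L=22 R=246
Round 3 (k=42): L=246 R=117
Round 4 (k=14): L=117 R=155
Round 5 (k=17): L=155 R=39
Round 6 (k=36): L=39 R=24

Answer: 35,22 22,246 246,117 117,155 155,39 39,24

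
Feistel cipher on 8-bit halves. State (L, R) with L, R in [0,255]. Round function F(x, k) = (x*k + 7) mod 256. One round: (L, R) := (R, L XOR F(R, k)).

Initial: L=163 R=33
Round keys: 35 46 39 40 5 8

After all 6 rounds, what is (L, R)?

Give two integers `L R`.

Round 1 (k=35): L=33 R=41
Round 2 (k=46): L=41 R=68
Round 3 (k=39): L=68 R=74
Round 4 (k=40): L=74 R=211
Round 5 (k=5): L=211 R=108
Round 6 (k=8): L=108 R=180

Answer: 108 180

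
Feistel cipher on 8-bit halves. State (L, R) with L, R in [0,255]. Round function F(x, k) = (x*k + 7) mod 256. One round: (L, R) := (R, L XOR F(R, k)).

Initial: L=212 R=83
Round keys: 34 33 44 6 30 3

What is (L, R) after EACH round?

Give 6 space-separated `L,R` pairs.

Round 1 (k=34): L=83 R=217
Round 2 (k=33): L=217 R=83
Round 3 (k=44): L=83 R=146
Round 4 (k=6): L=146 R=32
Round 5 (k=30): L=32 R=85
Round 6 (k=3): L=85 R=38

Answer: 83,217 217,83 83,146 146,32 32,85 85,38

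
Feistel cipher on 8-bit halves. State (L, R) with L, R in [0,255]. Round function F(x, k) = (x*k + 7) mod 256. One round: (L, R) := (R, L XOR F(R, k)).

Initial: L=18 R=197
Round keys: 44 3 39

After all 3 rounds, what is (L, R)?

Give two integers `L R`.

Round 1 (k=44): L=197 R=241
Round 2 (k=3): L=241 R=31
Round 3 (k=39): L=31 R=49

Answer: 31 49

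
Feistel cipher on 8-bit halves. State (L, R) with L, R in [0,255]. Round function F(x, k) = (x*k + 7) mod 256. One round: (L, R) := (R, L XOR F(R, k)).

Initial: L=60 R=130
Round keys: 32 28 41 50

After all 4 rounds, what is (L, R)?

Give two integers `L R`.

Round 1 (k=32): L=130 R=123
Round 2 (k=28): L=123 R=249
Round 3 (k=41): L=249 R=147
Round 4 (k=50): L=147 R=68

Answer: 147 68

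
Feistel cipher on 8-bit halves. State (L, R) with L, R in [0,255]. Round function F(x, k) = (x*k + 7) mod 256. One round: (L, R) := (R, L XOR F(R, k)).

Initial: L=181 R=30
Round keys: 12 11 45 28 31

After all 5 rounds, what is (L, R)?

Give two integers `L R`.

Round 1 (k=12): L=30 R=218
Round 2 (k=11): L=218 R=123
Round 3 (k=45): L=123 R=124
Round 4 (k=28): L=124 R=236
Round 5 (k=31): L=236 R=231

Answer: 236 231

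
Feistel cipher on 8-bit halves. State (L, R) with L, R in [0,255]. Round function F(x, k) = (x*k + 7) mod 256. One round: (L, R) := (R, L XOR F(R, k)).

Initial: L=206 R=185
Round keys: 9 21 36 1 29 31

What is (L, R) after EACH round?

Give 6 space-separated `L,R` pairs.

Answer: 185,70 70,124 124,49 49,68 68,138 138,249

Derivation:
Round 1 (k=9): L=185 R=70
Round 2 (k=21): L=70 R=124
Round 3 (k=36): L=124 R=49
Round 4 (k=1): L=49 R=68
Round 5 (k=29): L=68 R=138
Round 6 (k=31): L=138 R=249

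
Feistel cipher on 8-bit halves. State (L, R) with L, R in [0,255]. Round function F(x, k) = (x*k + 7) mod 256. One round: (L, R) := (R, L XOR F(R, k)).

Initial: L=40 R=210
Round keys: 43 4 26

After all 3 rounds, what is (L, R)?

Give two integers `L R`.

Round 1 (k=43): L=210 R=101
Round 2 (k=4): L=101 R=73
Round 3 (k=26): L=73 R=20

Answer: 73 20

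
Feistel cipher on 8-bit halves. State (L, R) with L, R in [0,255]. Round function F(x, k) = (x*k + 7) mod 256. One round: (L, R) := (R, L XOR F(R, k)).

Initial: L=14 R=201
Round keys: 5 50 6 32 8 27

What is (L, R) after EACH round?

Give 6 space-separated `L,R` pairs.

Round 1 (k=5): L=201 R=250
Round 2 (k=50): L=250 R=18
Round 3 (k=6): L=18 R=137
Round 4 (k=32): L=137 R=53
Round 5 (k=8): L=53 R=38
Round 6 (k=27): L=38 R=60

Answer: 201,250 250,18 18,137 137,53 53,38 38,60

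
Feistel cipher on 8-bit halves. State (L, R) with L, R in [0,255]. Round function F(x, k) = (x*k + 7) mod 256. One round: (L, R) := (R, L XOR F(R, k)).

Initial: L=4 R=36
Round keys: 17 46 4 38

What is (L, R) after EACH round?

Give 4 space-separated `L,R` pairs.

Answer: 36,111 111,221 221,20 20,34

Derivation:
Round 1 (k=17): L=36 R=111
Round 2 (k=46): L=111 R=221
Round 3 (k=4): L=221 R=20
Round 4 (k=38): L=20 R=34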